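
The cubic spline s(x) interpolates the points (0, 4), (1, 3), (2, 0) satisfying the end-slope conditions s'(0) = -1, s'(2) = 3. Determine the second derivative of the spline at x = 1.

-10

Let M_i = s''(x_i). Step sizes h_i = 1, 1; slopes of the chords Δ_i = (y_(i+1) - y_i)/h_i = -1, -3.
  1·M_0 + 4·M_1 + 1·M_2 = 6(Δ_1 - Δ_0) = -12
Clamped end conditions give two more equations: 2h_0·M_0 + h_0·M_1 = 6(Δ_0 - s'(0)) = 0 and h_1·M_1 + 2h_1·M_2 = 6(s'(2) - Δ_1) = 36.
Solving the tridiagonal system: M_0 = 5, M_1 = -10, M_2 = 23.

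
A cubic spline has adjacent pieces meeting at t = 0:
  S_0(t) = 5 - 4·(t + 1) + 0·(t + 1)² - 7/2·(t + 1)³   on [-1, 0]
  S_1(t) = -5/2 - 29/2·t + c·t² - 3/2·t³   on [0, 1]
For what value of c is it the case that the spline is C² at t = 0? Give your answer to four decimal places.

S_0''(t) = 0 - 21·(t + 1), so S_0''(0) = -21. On the right, S_1''(0) = 2c, so c = -21/2.

-10.5000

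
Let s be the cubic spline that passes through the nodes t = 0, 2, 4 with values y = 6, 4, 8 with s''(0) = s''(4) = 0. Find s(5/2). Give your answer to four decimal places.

4.5078

With m_i denoting the second derivative at x_i, h_i = 2, 2, and Δ_i = (y_(i+1) − y_i)/h_i = -1, 2:
  2·m_0 + 8·m_1 + 2·m_2 = 6(Δ_1 - Δ_0) = 18
Natural end conditions: m_0 = m_2 = 0.
Solving: m_0 = 0, m_1 = 9/4, m_2 = 0.
On [2, 4], s(t) = 4 + 1/2·(t - 2) + 9/8·(t - 2)² - 3/16·(t - 2)³.
With (t - 2) = 1/2: s(5/2) = 577/128.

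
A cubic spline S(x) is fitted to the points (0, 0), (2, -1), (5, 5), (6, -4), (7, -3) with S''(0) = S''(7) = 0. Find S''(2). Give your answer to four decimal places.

Write σ_i for S''(x_i). With h_i = 2, 3, 1, 1 and divided differences Δ_i = -1/2, 2, -9, 1, the continuity of S' gives the tridiagonal system
  2·σ_0 + 10·σ_1 + 3·σ_2 = 6(Δ_1 - Δ_0) = 15
  3·σ_1 + 8·σ_2 + 1·σ_3 = 6(Δ_2 - Δ_1) = -66
  1·σ_2 + 4·σ_3 + 1·σ_4 = 6(Δ_3 - Δ_2) = 60
Natural end conditions: σ_0 = σ_4 = 0.
Solving the tridiagonal system: σ_0 = 0, σ_1 = 1437/274, σ_2 = -1710/137, σ_3 = 4965/274, σ_4 = 0.

5.2445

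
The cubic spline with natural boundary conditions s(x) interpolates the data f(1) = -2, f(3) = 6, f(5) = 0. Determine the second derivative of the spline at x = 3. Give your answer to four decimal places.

Put M_i = s'' at the i-th knot. Here h = (2, 2) and Δ = (4, -3), so the interior equations h_(i-1)·M_(i-1) + 2(h_(i-1)+h_i)·M_i + h_i·M_(i+1) = 6(Δ_i − Δ_(i-1)) read
  2·M_0 + 8·M_1 + 2·M_2 = 6(Δ_1 - Δ_0) = -42
Natural end conditions: M_0 = M_2 = 0.
Forward elimination and back-substitution give M_0 = 0, M_1 = -21/4, M_2 = 0.

-5.2500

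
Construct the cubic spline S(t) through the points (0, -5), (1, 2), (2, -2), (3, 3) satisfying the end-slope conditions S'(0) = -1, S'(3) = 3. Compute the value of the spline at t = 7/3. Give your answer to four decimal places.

Put m_i = S'' at the i-th knot. Here h = (1, 1, 1) and Δ = (7, -4, 5), so the interior equations h_(i-1)·m_(i-1) + 2(h_(i-1)+h_i)·m_i + h_i·m_(i+1) = 6(Δ_i − Δ_(i-1)) read
  1·m_0 + 4·m_1 + 1·m_2 = 6(Δ_1 - Δ_0) = -66
  1·m_1 + 4·m_2 + 1·m_3 = 6(Δ_2 - Δ_1) = 54
Clamped end conditions give two more equations: 2h_0·m_0 + h_0·m_1 = 6(Δ_0 - S'(0)) = 48 and h_2·m_2 + 2h_2·m_3 = 6(S'(3) - Δ_2) = -12.
Solving the tridiagonal system: m_0 = 122/3, m_1 = -100/3, m_2 = 80/3, m_3 = -58/3.
On [2, 3], S(t) = -2 - 2/3·(t - 2) + 40/3·(t - 2)² - 23/3·(t - 2)³.
With (t - 2) = 1/3: S(7/3) = -83/81.

-1.0247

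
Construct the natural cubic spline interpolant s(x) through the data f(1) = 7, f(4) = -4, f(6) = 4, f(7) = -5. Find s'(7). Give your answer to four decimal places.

-11.5952

Put σ_i = s'' at the i-th knot. Here h = (3, 2, 1) and Δ = (-11/3, 4, -9), so the interior equations h_(i-1)·σ_(i-1) + 2(h_(i-1)+h_i)·σ_i + h_i·σ_(i+1) = 6(Δ_i − Δ_(i-1)) read
  3·σ_0 + 10·σ_1 + 2·σ_2 = 6(Δ_1 - Δ_0) = 46
  2·σ_1 + 6·σ_2 + 1·σ_3 = 6(Δ_2 - Δ_1) = -78
Natural end conditions: σ_0 = σ_3 = 0.
Solving: σ_0 = 0, σ_1 = 54/7, σ_2 = -109/7, σ_3 = 0.
On [6, 7], s'(x) = b_2 + 2c_2·(x - 6) + 3d_2·(x - 6)² with b_2 = Δ_2 - h_2(2σ_2 + σ_3)/6 = -80/21, c_2 = σ_2/2 = -109/14, d_2 = (σ_3 - σ_2)/(6h_2) = 109/42. So s'(7) = -487/42.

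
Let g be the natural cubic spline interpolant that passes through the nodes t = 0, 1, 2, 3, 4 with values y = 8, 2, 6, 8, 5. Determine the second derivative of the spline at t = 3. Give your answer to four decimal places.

Write M_i for g''(x_i). With h_i = 1, 1, 1, 1 and divided differences Δ_i = -6, 4, 2, -3, the continuity of g' gives the tridiagonal system
  1·M_0 + 4·M_1 + 1·M_2 = 6(Δ_1 - Δ_0) = 60
  1·M_1 + 4·M_2 + 1·M_3 = 6(Δ_2 - Δ_1) = -12
  1·M_2 + 4·M_3 + 1·M_4 = 6(Δ_3 - Δ_2) = -30
Natural end conditions: M_0 = M_4 = 0.
Forward elimination and back-substitution give M_0 = 0, M_1 = 459/28, M_2 = -39/7, M_3 = -171/28, M_4 = 0.

-6.1071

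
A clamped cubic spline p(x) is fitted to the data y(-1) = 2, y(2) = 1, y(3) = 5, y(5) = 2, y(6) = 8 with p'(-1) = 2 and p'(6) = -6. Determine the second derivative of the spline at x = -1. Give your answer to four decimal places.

Put m_i = p'' at the i-th knot. Here h = (3, 1, 2, 1) and Δ = (-1/3, 4, -3/2, 6), so the interior equations h_(i-1)·m_(i-1) + 2(h_(i-1)+h_i)·m_i + h_i·m_(i+1) = 6(Δ_i − Δ_(i-1)) read
  3·m_0 + 8·m_1 + 1·m_2 = 6(Δ_1 - Δ_0) = 26
  1·m_1 + 6·m_2 + 2·m_3 = 6(Δ_2 - Δ_1) = -33
  2·m_2 + 6·m_3 + 1·m_4 = 6(Δ_3 - Δ_2) = 45
Clamped end conditions give two more equations: 2h_0·m_0 + h_0·m_1 = 6(Δ_0 - p'(-1)) = -14 and h_3·m_3 + 2h_3·m_4 = 6(p'(6) - Δ_3) = -72.
Solving the tridiagonal system: m_0 = -4309/732, m_1 = 867/122, m_2 = -3219/244, m_3 = 1191/61, m_4 = -5583/122.

-5.8866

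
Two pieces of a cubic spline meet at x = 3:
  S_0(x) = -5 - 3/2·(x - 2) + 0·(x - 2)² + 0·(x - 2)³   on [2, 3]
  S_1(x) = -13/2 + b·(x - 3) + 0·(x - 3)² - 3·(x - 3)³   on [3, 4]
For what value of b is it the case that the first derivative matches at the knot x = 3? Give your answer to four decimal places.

-1.5000

S_0'(x) = -3/2 + 0·(x - 2) + 0·(x - 2)², so S_0'(3) = -3/2. On the right, S_1'(3) = b, so b = -3/2.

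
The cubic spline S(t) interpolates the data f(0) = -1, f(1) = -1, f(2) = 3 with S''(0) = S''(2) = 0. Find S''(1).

Put m_i = S'' at the i-th knot. Here h = (1, 1) and Δ = (0, 4), so the interior equations h_(i-1)·m_(i-1) + 2(h_(i-1)+h_i)·m_i + h_i·m_(i+1) = 6(Δ_i − Δ_(i-1)) read
  1·m_0 + 4·m_1 + 1·m_2 = 6(Δ_1 - Δ_0) = 24
Natural end conditions: m_0 = m_2 = 0.
Hence m_0 = 0, m_1 = 6, m_2 = 0.

6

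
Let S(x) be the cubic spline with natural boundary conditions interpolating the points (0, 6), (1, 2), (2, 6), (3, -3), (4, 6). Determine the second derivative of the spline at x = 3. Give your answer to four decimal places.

35.3571

Write M_i for S''(x_i). With h_i = 1, 1, 1, 1 and divided differences Δ_i = -4, 4, -9, 9, the continuity of S' gives the tridiagonal system
  1·M_0 + 4·M_1 + 1·M_2 = 6(Δ_1 - Δ_0) = 48
  1·M_1 + 4·M_2 + 1·M_3 = 6(Δ_2 - Δ_1) = -78
  1·M_2 + 4·M_3 + 1·M_4 = 6(Δ_3 - Δ_2) = 108
Natural end conditions: M_0 = M_4 = 0.
Solving the tridiagonal system: M_0 = 0, M_1 = 285/14, M_2 = -234/7, M_3 = 495/14, M_4 = 0.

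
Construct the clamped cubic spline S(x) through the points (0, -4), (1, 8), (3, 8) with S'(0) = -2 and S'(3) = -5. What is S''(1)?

-22

Let M_i = S''(x_i). Step sizes h_i = 1, 2; slopes of the chords Δ_i = (y_(i+1) - y_i)/h_i = 12, 0.
  1·M_0 + 6·M_1 + 2·M_2 = 6(Δ_1 - Δ_0) = -72
Clamped end conditions give two more equations: 2h_0·M_0 + h_0·M_1 = 6(Δ_0 - S'(0)) = 84 and h_1·M_1 + 2h_1·M_2 = 6(S'(3) - Δ_1) = -30.
Forward elimination and back-substitution give M_0 = 53, M_1 = -22, M_2 = 7/2.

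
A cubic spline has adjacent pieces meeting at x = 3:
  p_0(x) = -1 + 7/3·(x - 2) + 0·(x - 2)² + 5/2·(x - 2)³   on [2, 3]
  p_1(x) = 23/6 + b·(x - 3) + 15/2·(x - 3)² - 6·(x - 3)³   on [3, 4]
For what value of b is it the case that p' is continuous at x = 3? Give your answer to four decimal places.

9.8333

p_0'(x) = 7/3 + 0·(x - 2) + 15/2·(x - 2)², so p_0'(3) = 59/6. On the right, p_1'(3) = b, so b = 59/6.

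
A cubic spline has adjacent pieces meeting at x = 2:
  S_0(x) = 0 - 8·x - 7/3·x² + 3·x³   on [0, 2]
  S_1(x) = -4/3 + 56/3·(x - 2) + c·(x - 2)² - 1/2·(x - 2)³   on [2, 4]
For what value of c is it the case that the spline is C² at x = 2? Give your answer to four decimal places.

S_0''(x) = -14/3 + 18·x, so S_0''(2) = 94/3. On the right, S_1''(2) = 2c, so c = 47/3.

15.6667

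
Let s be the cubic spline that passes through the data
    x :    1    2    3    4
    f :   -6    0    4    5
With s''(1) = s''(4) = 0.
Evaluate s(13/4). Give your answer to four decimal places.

Let m_i = s''(x_i). Step sizes h_i = 1, 1, 1; slopes of the chords Δ_i = (y_(i+1) - y_i)/h_i = 6, 4, 1.
  1·m_0 + 4·m_1 + 1·m_2 = 6(Δ_1 - Δ_0) = -12
  1·m_1 + 4·m_2 + 1·m_3 = 6(Δ_2 - Δ_1) = -18
Natural end conditions: m_0 = m_3 = 0.
Hence m_0 = 0, m_1 = -2, m_2 = -4, m_3 = 0.
On [3, 4], s(x) = 4 + 7/3·(x - 3) - 2·(x - 3)² + 2/3·(x - 3)³.
With (x - 3) = 1/4: s(13/4) = 143/32.

4.4688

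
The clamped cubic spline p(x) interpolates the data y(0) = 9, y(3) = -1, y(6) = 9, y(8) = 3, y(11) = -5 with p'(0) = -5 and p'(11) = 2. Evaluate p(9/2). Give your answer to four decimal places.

4.2180

Write m_i for p''(x_i). With h_i = 3, 3, 2, 3 and divided differences Δ_i = -10/3, 10/3, -3, -8/3, the continuity of p' gives the tridiagonal system
  3·m_0 + 12·m_1 + 3·m_2 = 6(Δ_1 - Δ_0) = 40
  3·m_1 + 10·m_2 + 2·m_3 = 6(Δ_2 - Δ_1) = -38
  2·m_2 + 10·m_3 + 3·m_4 = 6(Δ_3 - Δ_2) = 2
Clamped end conditions give two more equations: 2h_0·m_0 + h_0·m_1 = 6(Δ_0 - p'(0)) = 10 and h_3·m_3 + 2h_3·m_4 = 6(p'(11) - Δ_3) = 28.
Hence m_0 = -32/43, m_1 = 622/129, m_2 = -224/43, m_3 = -8/43, m_4 = 614/129.
On [3, 6], p(x) = -1 + 48/43·(x - 3) + 311/129·(x - 3)² - 647/1161·(x - 3)³.
With (x - 3) = 3/2: p(9/2) = 1451/344.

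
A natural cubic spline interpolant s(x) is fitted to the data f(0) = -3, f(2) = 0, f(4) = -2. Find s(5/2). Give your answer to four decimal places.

-0.0898

Write M_i for s''(x_i). With h_i = 2, 2 and divided differences Δ_i = 3/2, -1, the continuity of s' gives the tridiagonal system
  2·M_0 + 8·M_1 + 2·M_2 = 6(Δ_1 - Δ_0) = -15
Natural end conditions: M_0 = M_2 = 0.
Forward elimination and back-substitution give M_0 = 0, M_1 = -15/8, M_2 = 0.
On [2, 4], s(x) = 0 + 1/4·(x - 2) - 15/16·(x - 2)² + 5/32·(x - 2)³.
With (x - 2) = 1/2: s(5/2) = -23/256.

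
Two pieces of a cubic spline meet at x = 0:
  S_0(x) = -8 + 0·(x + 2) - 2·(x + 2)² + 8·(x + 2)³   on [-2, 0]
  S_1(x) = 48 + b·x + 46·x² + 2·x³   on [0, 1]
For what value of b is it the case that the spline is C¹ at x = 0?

S_0'(x) = 0 - 4·(x + 2) + 24·(x + 2)², so S_0'(0) = 88. On the right, S_1'(0) = b, so b = 88.

88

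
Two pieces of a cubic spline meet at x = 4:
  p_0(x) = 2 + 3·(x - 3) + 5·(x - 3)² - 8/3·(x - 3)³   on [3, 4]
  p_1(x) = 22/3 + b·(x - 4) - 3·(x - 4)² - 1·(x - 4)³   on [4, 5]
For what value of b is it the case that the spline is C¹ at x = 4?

p_0'(x) = 3 + 10·(x - 3) - 8·(x - 3)², so p_0'(4) = 5. On the right, p_1'(4) = b, so b = 5.

5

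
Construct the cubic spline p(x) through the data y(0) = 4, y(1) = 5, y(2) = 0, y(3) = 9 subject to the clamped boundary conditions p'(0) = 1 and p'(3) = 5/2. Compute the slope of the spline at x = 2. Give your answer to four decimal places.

3.4000

With M_i denoting the second derivative at x_i, h_i = 1, 1, 1, and Δ_i = (y_(i+1) − y_i)/h_i = 1, -5, 9:
  1·M_0 + 4·M_1 + 1·M_2 = 6(Δ_1 - Δ_0) = -36
  1·M_1 + 4·M_2 + 1·M_3 = 6(Δ_2 - Δ_1) = 84
Clamped end conditions give two more equations: 2h_0·M_0 + h_0·M_1 = 6(Δ_0 - p'(0)) = 0 and h_2·M_2 + 2h_2·M_3 = 6(p'(3) - Δ_2) = -39.
Solving: M_0 = 51/5, M_1 = -102/5, M_2 = 177/5, M_3 = -186/5.
On [2, 3], p'(x) = b_2 + 2c_2·(x - 2) + 3d_2·(x - 2)² with b_2 = Δ_2 - h_2(2M_2 + M_3)/6 = 17/5, c_2 = M_2/2 = 177/10, d_2 = (M_3 - M_2)/(6h_2) = -121/10. So p'(2) = 17/5.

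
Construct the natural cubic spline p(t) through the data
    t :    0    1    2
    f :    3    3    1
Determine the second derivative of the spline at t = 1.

Write σ_i for p''(x_i). With h_i = 1, 1 and divided differences Δ_i = 0, -2, the continuity of p' gives the tridiagonal system
  1·σ_0 + 4·σ_1 + 1·σ_2 = 6(Δ_1 - Δ_0) = -12
Natural end conditions: σ_0 = σ_2 = 0.
Hence σ_0 = 0, σ_1 = -3, σ_2 = 0.

-3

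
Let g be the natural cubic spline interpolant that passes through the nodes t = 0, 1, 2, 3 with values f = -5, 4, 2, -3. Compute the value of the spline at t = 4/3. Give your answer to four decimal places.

With σ_i denoting the second derivative at x_i, h_i = 1, 1, 1, and Δ_i = (y_(i+1) − y_i)/h_i = 9, -2, -5:
  1·σ_0 + 4·σ_1 + 1·σ_2 = 6(Δ_1 - Δ_0) = -66
  1·σ_1 + 4·σ_2 + 1·σ_3 = 6(Δ_2 - Δ_1) = -18
Natural end conditions: σ_0 = σ_3 = 0.
Solving the tridiagonal system: σ_0 = 0, σ_1 = -82/5, σ_2 = -2/5, σ_3 = 0.
On [1, 2], g(t) = 4 + 53/15·(t - 1) - 41/5·(t - 1)² + 8/3·(t - 1)³.
With (t - 1) = 1/3: g(4/3) = 1768/405.

4.3654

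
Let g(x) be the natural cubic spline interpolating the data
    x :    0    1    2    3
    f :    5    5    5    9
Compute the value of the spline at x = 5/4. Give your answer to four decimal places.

4.8375

Write m_i for g''(x_i). With h_i = 1, 1, 1 and divided differences Δ_i = 0, 0, 4, the continuity of g' gives the tridiagonal system
  1·m_0 + 4·m_1 + 1·m_2 = 6(Δ_1 - Δ_0) = 0
  1·m_1 + 4·m_2 + 1·m_3 = 6(Δ_2 - Δ_1) = 24
Natural end conditions: m_0 = m_3 = 0.
Solving: m_0 = 0, m_1 = -8/5, m_2 = 32/5, m_3 = 0.
On [1, 2], g(x) = 5 - 8/15·(x - 1) - 4/5·(x - 1)² + 4/3·(x - 1)³.
With (x - 1) = 1/4: g(5/4) = 387/80.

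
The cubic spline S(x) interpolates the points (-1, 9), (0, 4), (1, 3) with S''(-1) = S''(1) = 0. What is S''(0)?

Put M_i = S'' at the i-th knot. Here h = (1, 1) and Δ = (-5, -1), so the interior equations h_(i-1)·M_(i-1) + 2(h_(i-1)+h_i)·M_i + h_i·M_(i+1) = 6(Δ_i − Δ_(i-1)) read
  1·M_0 + 4·M_1 + 1·M_2 = 6(Δ_1 - Δ_0) = 24
Natural end conditions: M_0 = M_2 = 0.
Forward elimination and back-substitution give M_0 = 0, M_1 = 6, M_2 = 0.

6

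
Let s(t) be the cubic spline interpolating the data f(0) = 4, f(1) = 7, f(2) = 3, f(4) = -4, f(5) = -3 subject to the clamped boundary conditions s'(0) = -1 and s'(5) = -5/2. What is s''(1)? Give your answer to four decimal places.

-15.7031

Write σ_i for s''(x_i). With h_i = 1, 1, 2, 1 and divided differences Δ_i = 3, -4, -7/2, 1, the continuity of s' gives the tridiagonal system
  1·σ_0 + 4·σ_1 + 1·σ_2 = 6(Δ_1 - Δ_0) = -42
  1·σ_1 + 6·σ_2 + 2·σ_3 = 6(Δ_2 - Δ_1) = 3
  2·σ_2 + 6·σ_3 + 1·σ_4 = 6(Δ_3 - Δ_2) = 27
Clamped end conditions give two more equations: 2h_0·σ_0 + h_0·σ_1 = 6(Δ_0 - s'(0)) = 24 and h_3·σ_3 + 2h_3·σ_4 = 6(s'(5) - Δ_3) = -21.
Solving: σ_0 = 2541/128, σ_1 = -1005/64, σ_2 = 123/128, σ_3 = 207/32, σ_4 = -879/64.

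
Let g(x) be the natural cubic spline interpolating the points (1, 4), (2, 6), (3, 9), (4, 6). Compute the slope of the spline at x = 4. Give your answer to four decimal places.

With M_i denoting the second derivative at x_i, h_i = 1, 1, 1, and Δ_i = (y_(i+1) − y_i)/h_i = 2, 3, -3:
  1·M_0 + 4·M_1 + 1·M_2 = 6(Δ_1 - Δ_0) = 6
  1·M_1 + 4·M_2 + 1·M_3 = 6(Δ_2 - Δ_1) = -36
Natural end conditions: M_0 = M_3 = 0.
Forward elimination and back-substitution give M_0 = 0, M_1 = 4, M_2 = -10, M_3 = 0.
On [3, 4], g'(x) = b_2 + 2c_2·(x - 3) + 3d_2·(x - 3)² with b_2 = Δ_2 - h_2(2M_2 + M_3)/6 = 1/3, c_2 = M_2/2 = -5, d_2 = (M_3 - M_2)/(6h_2) = 5/3. So g'(4) = -14/3.

-4.6667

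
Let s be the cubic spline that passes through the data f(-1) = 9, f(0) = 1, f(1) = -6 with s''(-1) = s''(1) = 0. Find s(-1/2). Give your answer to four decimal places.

4.9063

Write σ_i for s''(x_i). With h_i = 1, 1 and divided differences Δ_i = -8, -7, the continuity of s' gives the tridiagonal system
  1·σ_0 + 4·σ_1 + 1·σ_2 = 6(Δ_1 - Δ_0) = 6
Natural end conditions: σ_0 = σ_2 = 0.
Solving: σ_0 = 0, σ_1 = 3/2, σ_2 = 0.
On [-1, 0], s(x) = 9 - 33/4·(x + 1) + 0·(x + 1)² + 1/4·(x + 1)³.
With (x + 1) = 1/2: s(-1/2) = 157/32.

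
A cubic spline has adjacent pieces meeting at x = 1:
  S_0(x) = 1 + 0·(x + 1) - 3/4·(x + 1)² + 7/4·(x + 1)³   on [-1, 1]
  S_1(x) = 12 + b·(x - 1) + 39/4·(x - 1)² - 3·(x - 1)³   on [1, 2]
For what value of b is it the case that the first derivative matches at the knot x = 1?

S_0'(x) = 0 - 3/2·(x + 1) + 21/4·(x + 1)², so S_0'(1) = 18. On the right, S_1'(1) = b, so b = 18.

18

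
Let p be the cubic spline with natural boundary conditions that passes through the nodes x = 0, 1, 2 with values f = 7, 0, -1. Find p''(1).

9

Put M_i = p'' at the i-th knot. Here h = (1, 1) and Δ = (-7, -1), so the interior equations h_(i-1)·M_(i-1) + 2(h_(i-1)+h_i)·M_i + h_i·M_(i+1) = 6(Δ_i − Δ_(i-1)) read
  1·M_0 + 4·M_1 + 1·M_2 = 6(Δ_1 - Δ_0) = 36
Natural end conditions: M_0 = M_2 = 0.
Forward elimination and back-substitution give M_0 = 0, M_1 = 9, M_2 = 0.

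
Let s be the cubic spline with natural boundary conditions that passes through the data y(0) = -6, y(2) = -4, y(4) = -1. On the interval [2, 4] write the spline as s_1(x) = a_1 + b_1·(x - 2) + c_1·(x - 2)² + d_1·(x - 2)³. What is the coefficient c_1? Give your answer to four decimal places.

With m_i denoting the second derivative at x_i, h_i = 2, 2, and Δ_i = (y_(i+1) − y_i)/h_i = 1, 3/2:
  2·m_0 + 8·m_1 + 2·m_2 = 6(Δ_1 - Δ_0) = 3
Natural end conditions: m_0 = m_2 = 0.
Solving the tridiagonal system: m_0 = 0, m_1 = 3/8, m_2 = 0.
On [2, 4], with s_1(x) = a_1 + b_1·(x - 2) + c_1·(x - 2)² + d_1·(x - 2)³: c_1 = m_1/2 = 3/16, d_1 = (m_2 - m_1)/(6h_1) = -1/32, b_1 = Δ_1 - h_1(2m_1 + m_2)/6 = 5/4.

0.1875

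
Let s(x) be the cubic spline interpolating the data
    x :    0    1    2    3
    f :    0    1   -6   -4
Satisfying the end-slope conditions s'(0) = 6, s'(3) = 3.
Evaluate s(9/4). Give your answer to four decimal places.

Write σ_i for s''(x_i). With h_i = 1, 1, 1 and divided differences Δ_i = 1, -7, 2, the continuity of s' gives the tridiagonal system
  1·σ_0 + 4·σ_1 + 1·σ_2 = 6(Δ_1 - Δ_0) = -48
  1·σ_1 + 4·σ_2 + 1·σ_3 = 6(Δ_2 - Δ_1) = 54
Clamped end conditions give two more equations: 2h_0·σ_0 + h_0·σ_1 = 6(Δ_0 - s'(0)) = -30 and h_2·σ_2 + 2h_2·σ_3 = 6(s'(3) - Δ_2) = 6.
Forward elimination and back-substitution give σ_0 = -38/5, σ_1 = -74/5, σ_2 = 94/5, σ_3 = -32/5.
On [2, 3], s(x) = -6 - 16/5·(x - 2) + 47/5·(x - 2)² - 21/5·(x - 2)³.
With (x - 2) = 1/4: s(9/4) = -2009/320.

-6.2781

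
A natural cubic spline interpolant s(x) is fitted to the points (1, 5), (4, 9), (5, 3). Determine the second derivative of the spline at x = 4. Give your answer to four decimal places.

Put M_i = s'' at the i-th knot. Here h = (3, 1) and Δ = (4/3, -6), so the interior equations h_(i-1)·M_(i-1) + 2(h_(i-1)+h_i)·M_i + h_i·M_(i+1) = 6(Δ_i − Δ_(i-1)) read
  3·M_0 + 8·M_1 + 1·M_2 = 6(Δ_1 - Δ_0) = -44
Natural end conditions: M_0 = M_2 = 0.
Forward elimination and back-substitution give M_0 = 0, M_1 = -11/2, M_2 = 0.

-5.5000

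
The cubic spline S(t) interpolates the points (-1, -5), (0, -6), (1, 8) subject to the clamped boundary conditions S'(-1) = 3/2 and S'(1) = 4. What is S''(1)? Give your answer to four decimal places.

Write σ_i for S''(x_i). With h_i = 1, 1 and divided differences Δ_i = -1, 14, the continuity of S' gives the tridiagonal system
  1·σ_0 + 4·σ_1 + 1·σ_2 = 6(Δ_1 - Δ_0) = 90
Clamped end conditions give two more equations: 2h_0·σ_0 + h_0·σ_1 = 6(Δ_0 - S'(-1)) = -15 and h_1·σ_1 + 2h_1·σ_2 = 6(S'(1) - Δ_1) = -60.
Forward elimination and back-substitution give σ_0 = -115/4, σ_1 = 85/2, σ_2 = -205/4.

-51.2500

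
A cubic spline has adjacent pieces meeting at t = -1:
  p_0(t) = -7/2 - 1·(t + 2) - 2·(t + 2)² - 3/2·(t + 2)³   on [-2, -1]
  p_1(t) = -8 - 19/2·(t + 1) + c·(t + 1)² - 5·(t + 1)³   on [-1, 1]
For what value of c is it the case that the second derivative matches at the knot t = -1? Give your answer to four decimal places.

-6.5000

p_0''(t) = -4 - 9·(t + 2), so p_0''(-1) = -13. On the right, p_1''(-1) = 2c, so c = -13/2.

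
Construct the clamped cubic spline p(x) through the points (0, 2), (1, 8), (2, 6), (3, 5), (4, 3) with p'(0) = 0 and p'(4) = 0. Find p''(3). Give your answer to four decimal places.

-5.7857

Let σ_i = p''(x_i). Step sizes h_i = 1, 1, 1, 1; slopes of the chords Δ_i = (y_(i+1) - y_i)/h_i = 6, -2, -1, -2.
  1·σ_0 + 4·σ_1 + 1·σ_2 = 6(Δ_1 - Δ_0) = -48
  1·σ_1 + 4·σ_2 + 1·σ_3 = 6(Δ_2 - Δ_1) = 6
  1·σ_2 + 4·σ_3 + 1·σ_4 = 6(Δ_3 - Δ_2) = -6
Clamped end conditions give two more equations: 2h_0·σ_0 + h_0·σ_1 = 6(Δ_0 - p'(0)) = 36 and h_3·σ_3 + 2h_3·σ_4 = 6(p'(4) - Δ_3) = 12.
Forward elimination and back-substitution give σ_0 = 801/28, σ_1 = -297/14, σ_2 = 33/4, σ_3 = -81/14, σ_4 = 249/28.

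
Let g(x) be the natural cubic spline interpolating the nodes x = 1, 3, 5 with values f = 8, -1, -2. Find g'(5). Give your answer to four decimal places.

With m_i denoting the second derivative at x_i, h_i = 2, 2, and Δ_i = (y_(i+1) − y_i)/h_i = -9/2, -1/2:
  2·m_0 + 8·m_1 + 2·m_2 = 6(Δ_1 - Δ_0) = 24
Natural end conditions: m_0 = m_2 = 0.
Hence m_0 = 0, m_1 = 3, m_2 = 0.
On [3, 5], g'(x) = b_1 + 2c_1·(x - 3) + 3d_1·(x - 3)² with b_1 = Δ_1 - h_1(2m_1 + m_2)/6 = -5/2, c_1 = m_1/2 = 3/2, d_1 = (m_2 - m_1)/(6h_1) = -1/4. So g'(5) = 1/2.

0.5000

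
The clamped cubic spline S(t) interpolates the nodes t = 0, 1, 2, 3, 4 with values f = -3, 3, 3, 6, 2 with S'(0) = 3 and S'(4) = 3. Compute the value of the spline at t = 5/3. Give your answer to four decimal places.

2.9563

With M_i denoting the second derivative at x_i, h_i = 1, 1, 1, 1, and Δ_i = (y_(i+1) − y_i)/h_i = 6, 0, 3, -4:
  1·M_0 + 4·M_1 + 1·M_2 = 6(Δ_1 - Δ_0) = -36
  1·M_1 + 4·M_2 + 1·M_3 = 6(Δ_2 - Δ_1) = 18
  1·M_2 + 4·M_3 + 1·M_4 = 6(Δ_3 - Δ_2) = -42
Clamped end conditions give two more equations: 2h_0·M_0 + h_0·M_1 = 6(Δ_0 - S'(0)) = 18 and h_3·M_3 + 2h_3·M_4 = 6(S'(4) - Δ_3) = 42.
Forward elimination and back-substitution give M_0 = 489/28, M_1 = -237/14, M_2 = 57/4, M_3 = -309/14, M_4 = 897/28.
On [1, 2], S(t) = 3 + 183/56·(t - 1) - 237/28·(t - 1)² + 291/56·(t - 1)³.
With (t - 1) = 2/3: S(5/3) = 745/252.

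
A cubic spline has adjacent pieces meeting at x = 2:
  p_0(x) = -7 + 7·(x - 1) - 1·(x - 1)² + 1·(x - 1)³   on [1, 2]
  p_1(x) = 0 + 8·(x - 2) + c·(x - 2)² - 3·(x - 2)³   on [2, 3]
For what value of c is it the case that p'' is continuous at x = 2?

p_0''(x) = -2 + 6·(x - 1), so p_0''(2) = 4. On the right, p_1''(2) = 2c, so c = 2.

2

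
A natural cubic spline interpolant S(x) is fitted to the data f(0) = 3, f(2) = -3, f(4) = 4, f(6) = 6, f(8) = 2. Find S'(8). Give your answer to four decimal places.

Let σ_i = S''(x_i). Step sizes h_i = 2, 2, 2, 2; slopes of the chords Δ_i = (y_(i+1) - y_i)/h_i = -3, 7/2, 1, -2.
  2·σ_0 + 8·σ_1 + 2·σ_2 = 6(Δ_1 - Δ_0) = 39
  2·σ_1 + 8·σ_2 + 2·σ_3 = 6(Δ_2 - Δ_1) = -15
  2·σ_2 + 8·σ_3 + 2·σ_4 = 6(Δ_3 - Δ_2) = -18
Natural end conditions: σ_0 = σ_4 = 0.
Solving: σ_0 = 0, σ_1 = 627/112, σ_2 = -81/28, σ_3 = -171/112, σ_4 = 0.
On [6, 8], S'(x) = b_3 + 2c_3·(x - 6) + 3d_3·(x - 6)² with b_3 = Δ_3 - h_3(2σ_3 + σ_4)/6 = -55/56, c_3 = σ_3/2 = -171/224, d_3 = (σ_4 - σ_3)/(6h_3) = 57/448. So S'(8) = -281/112.

-2.5089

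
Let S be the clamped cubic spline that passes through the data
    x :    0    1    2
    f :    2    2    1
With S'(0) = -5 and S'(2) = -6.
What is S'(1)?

2

Put M_i = S'' at the i-th knot. Here h = (1, 1) and Δ = (0, -1), so the interior equations h_(i-1)·M_(i-1) + 2(h_(i-1)+h_i)·M_i + h_i·M_(i+1) = 6(Δ_i − Δ_(i-1)) read
  1·M_0 + 4·M_1 + 1·M_2 = 6(Δ_1 - Δ_0) = -6
Clamped end conditions give two more equations: 2h_0·M_0 + h_0·M_1 = 6(Δ_0 - S'(0)) = 30 and h_1·M_1 + 2h_1·M_2 = 6(S'(2) - Δ_1) = -30.
Hence M_0 = 16, M_1 = -2, M_2 = -14.
On [1, 2], S'(x) = b_1 + 2c_1·(x - 1) + 3d_1·(x - 1)² with b_1 = Δ_1 - h_1(2M_1 + M_2)/6 = 2, c_1 = M_1/2 = -1, d_1 = (M_2 - M_1)/(6h_1) = -2. So S'(1) = 2.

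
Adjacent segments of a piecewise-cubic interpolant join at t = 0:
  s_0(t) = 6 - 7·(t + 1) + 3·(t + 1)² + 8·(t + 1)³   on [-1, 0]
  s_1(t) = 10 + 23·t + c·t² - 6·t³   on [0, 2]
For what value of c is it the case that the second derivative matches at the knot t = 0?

27

s_0''(t) = 6 + 48·(t + 1), so s_0''(0) = 54. On the right, s_1''(0) = 2c, so c = 27.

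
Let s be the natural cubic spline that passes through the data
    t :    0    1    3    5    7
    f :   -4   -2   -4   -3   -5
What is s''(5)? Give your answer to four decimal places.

-1.7561

With σ_i denoting the second derivative at x_i, h_i = 1, 2, 2, 2, and Δ_i = (y_(i+1) − y_i)/h_i = 2, -1, 1/2, -1:
  1·σ_0 + 6·σ_1 + 2·σ_2 = 6(Δ_1 - Δ_0) = -18
  2·σ_1 + 8·σ_2 + 2·σ_3 = 6(Δ_2 - Δ_1) = 9
  2·σ_2 + 8·σ_3 + 2·σ_4 = 6(Δ_3 - Δ_2) = -9
Natural end conditions: σ_0 = σ_4 = 0.
Solving the tridiagonal system: σ_0 = 0, σ_1 = -315/82, σ_2 = 207/82, σ_3 = -72/41, σ_4 = 0.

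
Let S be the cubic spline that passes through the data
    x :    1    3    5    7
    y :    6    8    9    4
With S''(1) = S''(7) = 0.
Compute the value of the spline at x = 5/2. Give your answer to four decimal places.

Let m_i = S''(x_i). Step sizes h_i = 2, 2, 2; slopes of the chords Δ_i = (y_(i+1) - y_i)/h_i = 1, 1/2, -5/2.
  2·m_0 + 8·m_1 + 2·m_2 = 6(Δ_1 - Δ_0) = -3
  2·m_1 + 8·m_2 + 2·m_3 = 6(Δ_2 - Δ_1) = -18
Natural end conditions: m_0 = m_3 = 0.
Forward elimination and back-substitution give m_0 = 0, m_1 = 1/5, m_2 = -23/10, m_3 = 0.
On [1, 3], S(x) = 6 + 14/15·(x - 1) + 0·(x - 1)² + 1/60·(x - 1)³.
With (x - 1) = 3/2: S(5/2) = 1193/160.

7.4563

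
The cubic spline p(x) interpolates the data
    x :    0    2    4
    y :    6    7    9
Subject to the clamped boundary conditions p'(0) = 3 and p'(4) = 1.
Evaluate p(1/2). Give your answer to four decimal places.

6.9883

Write σ_i for p''(x_i). With h_i = 2, 2 and divided differences Δ_i = 1/2, 1, the continuity of p' gives the tridiagonal system
  2·σ_0 + 8·σ_1 + 2·σ_2 = 6(Δ_1 - Δ_0) = 3
Clamped end conditions give two more equations: 2h_0·σ_0 + h_0·σ_1 = 6(Δ_0 - p'(0)) = -15 and h_1·σ_1 + 2h_1·σ_2 = 6(p'(4) - Δ_1) = 0.
Hence σ_0 = -37/8, σ_1 = 7/4, σ_2 = -7/8.
On [0, 2], p(x) = 6 + 3·x - 37/16·x² + 17/32·x³.
With x = 1/2: p(1/2) = 1789/256.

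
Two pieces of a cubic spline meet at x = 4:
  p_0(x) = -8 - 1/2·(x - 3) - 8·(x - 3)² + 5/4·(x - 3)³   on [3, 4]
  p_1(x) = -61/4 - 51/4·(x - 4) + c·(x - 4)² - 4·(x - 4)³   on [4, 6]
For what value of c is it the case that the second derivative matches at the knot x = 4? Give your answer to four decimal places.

-4.2500

p_0''(x) = -16 + 15/2·(x - 3), so p_0''(4) = -17/2. On the right, p_1''(4) = 2c, so c = -17/4.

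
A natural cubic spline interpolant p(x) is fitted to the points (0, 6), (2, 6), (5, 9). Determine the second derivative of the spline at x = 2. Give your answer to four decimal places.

Put M_i = p'' at the i-th knot. Here h = (2, 3) and Δ = (0, 1), so the interior equations h_(i-1)·M_(i-1) + 2(h_(i-1)+h_i)·M_i + h_i·M_(i+1) = 6(Δ_i − Δ_(i-1)) read
  2·M_0 + 10·M_1 + 3·M_2 = 6(Δ_1 - Δ_0) = 6
Natural end conditions: M_0 = M_2 = 0.
Solving the tridiagonal system: M_0 = 0, M_1 = 3/5, M_2 = 0.

0.6000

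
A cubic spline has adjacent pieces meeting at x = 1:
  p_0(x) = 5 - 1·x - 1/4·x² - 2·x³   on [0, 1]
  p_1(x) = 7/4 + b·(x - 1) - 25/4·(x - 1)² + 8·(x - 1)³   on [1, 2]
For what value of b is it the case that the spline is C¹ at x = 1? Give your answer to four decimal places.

-7.5000

p_0'(x) = -1 - 1/2·x - 6·x², so p_0'(1) = -15/2. On the right, p_1'(1) = b, so b = -15/2.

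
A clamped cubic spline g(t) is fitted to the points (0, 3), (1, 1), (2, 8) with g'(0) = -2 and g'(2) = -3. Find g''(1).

28

With M_i denoting the second derivative at x_i, h_i = 1, 1, and Δ_i = (y_(i+1) − y_i)/h_i = -2, 7:
  1·M_0 + 4·M_1 + 1·M_2 = 6(Δ_1 - Δ_0) = 54
Clamped end conditions give two more equations: 2h_0·M_0 + h_0·M_1 = 6(Δ_0 - g'(0)) = 0 and h_1·M_1 + 2h_1·M_2 = 6(g'(2) - Δ_1) = -60.
Solving the tridiagonal system: M_0 = -14, M_1 = 28, M_2 = -44.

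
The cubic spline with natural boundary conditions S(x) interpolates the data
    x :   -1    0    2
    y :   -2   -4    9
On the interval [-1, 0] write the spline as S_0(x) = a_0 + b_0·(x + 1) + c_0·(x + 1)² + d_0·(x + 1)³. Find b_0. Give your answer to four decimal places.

Write M_i for S''(x_i). With h_i = 1, 2 and divided differences Δ_i = -2, 13/2, the continuity of S' gives the tridiagonal system
  1·M_0 + 6·M_1 + 2·M_2 = 6(Δ_1 - Δ_0) = 51
Natural end conditions: M_0 = M_2 = 0.
Hence M_0 = 0, M_1 = 17/2, M_2 = 0.
On [-1, 0], with S_0(x) = a_0 + b_0·(x + 1) + c_0·(x + 1)² + d_0·(x + 1)³: c_0 = M_0/2 = 0, d_0 = (M_1 - M_0)/(6h_0) = 17/12, b_0 = Δ_0 - h_0(2M_0 + M_1)/6 = -41/12.

-3.4167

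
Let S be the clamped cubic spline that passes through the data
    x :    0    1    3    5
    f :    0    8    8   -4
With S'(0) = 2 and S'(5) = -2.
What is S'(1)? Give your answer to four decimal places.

8.3478

Let M_i = S''(x_i). Step sizes h_i = 1, 2, 2; slopes of the chords Δ_i = (y_(i+1) - y_i)/h_i = 8, 0, -6.
  1·M_0 + 6·M_1 + 2·M_2 = 6(Δ_1 - Δ_0) = -48
  2·M_1 + 8·M_2 + 2·M_3 = 6(Δ_2 - Δ_1) = -36
Clamped end conditions give two more equations: 2h_0·M_0 + h_0·M_1 = 6(Δ_0 - S'(0)) = 36 and h_2·M_2 + 2h_2·M_3 = 6(S'(5) - Δ_2) = 24.
Hence M_0 = 536/23, M_1 = -244/23, M_2 = -88/23, M_3 = 182/23.
On [1, 3], S'(x) = b_1 + 2c_1·(x - 1) + 3d_1·(x - 1)² with b_1 = Δ_1 - h_1(2M_1 + M_2)/6 = 192/23, c_1 = M_1/2 = -122/23, d_1 = (M_2 - M_1)/(6h_1) = 13/23. So S'(1) = 192/23.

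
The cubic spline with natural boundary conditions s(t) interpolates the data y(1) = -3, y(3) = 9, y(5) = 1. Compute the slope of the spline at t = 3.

1

Write M_i for s''(x_i). With h_i = 2, 2 and divided differences Δ_i = 6, -4, the continuity of s' gives the tridiagonal system
  2·M_0 + 8·M_1 + 2·M_2 = 6(Δ_1 - Δ_0) = -60
Natural end conditions: M_0 = M_2 = 0.
Solving the tridiagonal system: M_0 = 0, M_1 = -15/2, M_2 = 0.
On [3, 5], s'(t) = b_1 + 2c_1·(t - 3) + 3d_1·(t - 3)² with b_1 = Δ_1 - h_1(2M_1 + M_2)/6 = 1, c_1 = M_1/2 = -15/4, d_1 = (M_2 - M_1)/(6h_1) = 5/8. So s'(3) = 1.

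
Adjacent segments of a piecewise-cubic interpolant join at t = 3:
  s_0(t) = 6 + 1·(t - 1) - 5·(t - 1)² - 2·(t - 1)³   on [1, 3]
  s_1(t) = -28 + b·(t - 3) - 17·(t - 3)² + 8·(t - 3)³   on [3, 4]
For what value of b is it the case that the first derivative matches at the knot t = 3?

-43

s_0'(t) = 1 - 10·(t - 1) - 6·(t - 1)², so s_0'(3) = -43. On the right, s_1'(3) = b, so b = -43.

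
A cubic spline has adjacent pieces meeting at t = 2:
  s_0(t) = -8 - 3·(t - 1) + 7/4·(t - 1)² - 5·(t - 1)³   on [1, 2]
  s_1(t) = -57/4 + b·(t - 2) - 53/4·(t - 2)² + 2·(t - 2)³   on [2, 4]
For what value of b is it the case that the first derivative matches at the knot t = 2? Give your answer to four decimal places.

-14.5000

s_0'(t) = -3 + 7/2·(t - 1) - 15·(t - 1)², so s_0'(2) = -29/2. On the right, s_1'(2) = b, so b = -29/2.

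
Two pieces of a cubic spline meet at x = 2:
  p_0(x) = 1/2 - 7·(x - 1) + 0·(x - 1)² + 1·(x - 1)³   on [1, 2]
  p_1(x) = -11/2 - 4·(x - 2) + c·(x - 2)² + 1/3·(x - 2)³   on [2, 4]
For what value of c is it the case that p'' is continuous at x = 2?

3

p_0''(x) = 0 + 6·(x - 1), so p_0''(2) = 6. On the right, p_1''(2) = 2c, so c = 3.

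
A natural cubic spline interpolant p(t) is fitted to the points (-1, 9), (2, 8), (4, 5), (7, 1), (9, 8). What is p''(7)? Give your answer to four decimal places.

Let m_i = p''(x_i). Step sizes h_i = 3, 2, 3, 2; slopes of the chords Δ_i = (y_(i+1) - y_i)/h_i = -1/3, -3/2, -4/3, 7/2.
  3·m_0 + 10·m_1 + 2·m_2 = 6(Δ_1 - Δ_0) = -7
  2·m_1 + 10·m_2 + 3·m_3 = 6(Δ_2 - Δ_1) = 1
  3·m_2 + 10·m_3 + 2·m_4 = 6(Δ_3 - Δ_2) = 29
Natural end conditions: m_0 = m_4 = 0.
Hence m_0 = 0, m_1 = -161/290, m_2 = -21/29, m_3 = 452/145, m_4 = 0.

3.1172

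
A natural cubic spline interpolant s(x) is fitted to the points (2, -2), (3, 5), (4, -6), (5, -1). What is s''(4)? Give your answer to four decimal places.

Put M_i = s'' at the i-th knot. Here h = (1, 1, 1) and Δ = (7, -11, 5), so the interior equations h_(i-1)·M_(i-1) + 2(h_(i-1)+h_i)·M_i + h_i·M_(i+1) = 6(Δ_i − Δ_(i-1)) read
  1·M_0 + 4·M_1 + 1·M_2 = 6(Δ_1 - Δ_0) = -108
  1·M_1 + 4·M_2 + 1·M_3 = 6(Δ_2 - Δ_1) = 96
Natural end conditions: M_0 = M_3 = 0.
Solving: M_0 = 0, M_1 = -176/5, M_2 = 164/5, M_3 = 0.

32.8000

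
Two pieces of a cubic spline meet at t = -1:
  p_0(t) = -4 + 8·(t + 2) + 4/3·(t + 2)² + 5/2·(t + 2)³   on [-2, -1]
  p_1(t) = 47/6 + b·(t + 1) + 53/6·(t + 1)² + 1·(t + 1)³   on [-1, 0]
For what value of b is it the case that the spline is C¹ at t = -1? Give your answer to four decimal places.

p_0'(t) = 8 + 8/3·(t + 2) + 15/2·(t + 2)², so p_0'(-1) = 109/6. On the right, p_1'(-1) = b, so b = 109/6.

18.1667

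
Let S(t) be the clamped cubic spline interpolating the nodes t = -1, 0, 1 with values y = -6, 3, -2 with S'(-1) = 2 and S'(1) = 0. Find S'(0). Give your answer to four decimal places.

2.5000

Let m_i = S''(x_i). Step sizes h_i = 1, 1; slopes of the chords Δ_i = (y_(i+1) - y_i)/h_i = 9, -5.
  1·m_0 + 4·m_1 + 1·m_2 = 6(Δ_1 - Δ_0) = -84
Clamped end conditions give two more equations: 2h_0·m_0 + h_0·m_1 = 6(Δ_0 - S'(-1)) = 42 and h_1·m_1 + 2h_1·m_2 = 6(S'(1) - Δ_1) = 30.
Solving the tridiagonal system: m_0 = 41, m_1 = -40, m_2 = 35.
On [0, 1], S'(t) = b_1 + 2c_1·t + 3d_1·t² with b_1 = Δ_1 - h_1(2m_1 + m_2)/6 = 5/2, c_1 = m_1/2 = -20, d_1 = (m_2 - m_1)/(6h_1) = 25/2. So S'(0) = 5/2.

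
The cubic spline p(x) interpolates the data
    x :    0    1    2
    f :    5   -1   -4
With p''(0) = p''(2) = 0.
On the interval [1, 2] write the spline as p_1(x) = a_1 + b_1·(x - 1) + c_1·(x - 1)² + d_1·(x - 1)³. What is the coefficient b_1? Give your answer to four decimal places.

With M_i denoting the second derivative at x_i, h_i = 1, 1, and Δ_i = (y_(i+1) − y_i)/h_i = -6, -3:
  1·M_0 + 4·M_1 + 1·M_2 = 6(Δ_1 - Δ_0) = 18
Natural end conditions: M_0 = M_2 = 0.
Forward elimination and back-substitution give M_0 = 0, M_1 = 9/2, M_2 = 0.
On [1, 2], with p_1(x) = a_1 + b_1·(x - 1) + c_1·(x - 1)² + d_1·(x - 1)³: c_1 = M_1/2 = 9/4, d_1 = (M_2 - M_1)/(6h_1) = -3/4, b_1 = Δ_1 - h_1(2M_1 + M_2)/6 = -9/2.

-4.5000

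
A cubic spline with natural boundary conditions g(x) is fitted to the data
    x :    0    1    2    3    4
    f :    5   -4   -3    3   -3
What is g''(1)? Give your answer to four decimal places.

Write σ_i for g''(x_i). With h_i = 1, 1, 1, 1 and divided differences Δ_i = -9, 1, 6, -6, the continuity of g' gives the tridiagonal system
  1·σ_0 + 4·σ_1 + 1·σ_2 = 6(Δ_1 - Δ_0) = 60
  1·σ_1 + 4·σ_2 + 1·σ_3 = 6(Δ_2 - Δ_1) = 30
  1·σ_2 + 4·σ_3 + 1·σ_4 = 6(Δ_3 - Δ_2) = -72
Natural end conditions: σ_0 = σ_4 = 0.
Solving the tridiagonal system: σ_0 = 0, σ_1 = 177/14, σ_2 = 66/7, σ_3 = -285/14, σ_4 = 0.

12.6429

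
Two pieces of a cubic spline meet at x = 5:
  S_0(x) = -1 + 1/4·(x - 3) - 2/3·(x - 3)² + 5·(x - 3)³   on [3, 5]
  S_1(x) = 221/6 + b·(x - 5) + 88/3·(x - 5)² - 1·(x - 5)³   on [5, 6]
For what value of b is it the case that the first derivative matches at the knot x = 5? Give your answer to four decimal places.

57.5833

S_0'(x) = 1/4 - 4/3·(x - 3) + 15·(x - 3)², so S_0'(5) = 691/12. On the right, S_1'(5) = b, so b = 691/12.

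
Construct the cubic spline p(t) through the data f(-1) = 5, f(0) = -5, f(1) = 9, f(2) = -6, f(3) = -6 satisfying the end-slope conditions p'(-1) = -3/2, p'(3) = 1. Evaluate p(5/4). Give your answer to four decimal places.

7.4184

With M_i denoting the second derivative at x_i, h_i = 1, 1, 1, 1, and Δ_i = (y_(i+1) − y_i)/h_i = -10, 14, -15, 0:
  1·M_0 + 4·M_1 + 1·M_2 = 6(Δ_1 - Δ_0) = 144
  1·M_1 + 4·M_2 + 1·M_3 = 6(Δ_2 - Δ_1) = -174
  1·M_2 + 4·M_3 + 1·M_4 = 6(Δ_3 - Δ_2) = 90
Clamped end conditions give two more equations: 2h_0·M_0 + h_0·M_1 = 6(Δ_0 - p'(-1)) = -51 and h_3·M_3 + 2h_3·M_4 = 6(p'(3) - Δ_3) = 6.
Forward elimination and back-substitution give M_0 = -3361/56, M_1 = 1933/28, M_2 = -577/8, M_3 = 1273/28, M_4 = -1105/56.
On [1, 2], p(t) = 9 + 41/28·(t - 1) - 577/16·(t - 1)² + 2195/112·(t - 1)³.
With (t - 1) = 1/4: p(5/4) = 53175/7168.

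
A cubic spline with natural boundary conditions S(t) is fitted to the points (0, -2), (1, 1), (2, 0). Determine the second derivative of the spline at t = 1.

Write m_i for S''(x_i). With h_i = 1, 1 and divided differences Δ_i = 3, -1, the continuity of S' gives the tridiagonal system
  1·m_0 + 4·m_1 + 1·m_2 = 6(Δ_1 - Δ_0) = -24
Natural end conditions: m_0 = m_2 = 0.
Forward elimination and back-substitution give m_0 = 0, m_1 = -6, m_2 = 0.

-6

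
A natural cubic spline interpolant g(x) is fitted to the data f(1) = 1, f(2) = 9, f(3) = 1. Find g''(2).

-24

With M_i denoting the second derivative at x_i, h_i = 1, 1, and Δ_i = (y_(i+1) − y_i)/h_i = 8, -8:
  1·M_0 + 4·M_1 + 1·M_2 = 6(Δ_1 - Δ_0) = -96
Natural end conditions: M_0 = M_2 = 0.
Solving: M_0 = 0, M_1 = -24, M_2 = 0.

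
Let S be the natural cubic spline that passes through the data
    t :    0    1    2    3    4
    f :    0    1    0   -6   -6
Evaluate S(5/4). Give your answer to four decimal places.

Put M_i = S'' at the i-th knot. Here h = (1, 1, 1, 1) and Δ = (1, -1, -6, 0), so the interior equations h_(i-1)·M_(i-1) + 2(h_(i-1)+h_i)·M_i + h_i·M_(i+1) = 6(Δ_i − Δ_(i-1)) read
  1·M_0 + 4·M_1 + 1·M_2 = 6(Δ_1 - Δ_0) = -12
  1·M_1 + 4·M_2 + 1·M_3 = 6(Δ_2 - Δ_1) = -30
  1·M_2 + 4·M_3 + 1·M_4 = 6(Δ_3 - Δ_2) = 36
Natural end conditions: M_0 = M_4 = 0.
Solving: M_0 = 0, M_1 = -3/7, M_2 = -72/7, M_3 = 81/7, M_4 = 0.
On [1, 2], S(t) = 1 + 6/7·(t - 1) - 3/14·(t - 1)² - 23/14·(t - 1)³.
With (t - 1) = 1/4: S(5/4) = 1053/896.

1.1752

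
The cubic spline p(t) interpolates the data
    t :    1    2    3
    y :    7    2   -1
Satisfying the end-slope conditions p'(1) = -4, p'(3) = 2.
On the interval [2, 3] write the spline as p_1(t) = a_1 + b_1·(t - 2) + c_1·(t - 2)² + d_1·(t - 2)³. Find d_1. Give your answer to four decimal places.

Write m_i for p''(x_i). With h_i = 1, 1 and divided differences Δ_i = -5, -3, the continuity of p' gives the tridiagonal system
  1·m_0 + 4·m_1 + 1·m_2 = 6(Δ_1 - Δ_0) = 12
Clamped end conditions give two more equations: 2h_0·m_0 + h_0·m_1 = 6(Δ_0 - p'(1)) = -6 and h_1·m_1 + 2h_1·m_2 = 6(p'(3) - Δ_1) = 30.
Solving the tridiagonal system: m_0 = -3, m_1 = 0, m_2 = 15.
On [2, 3], with p_1(t) = a_1 + b_1·(t - 2) + c_1·(t - 2)² + d_1·(t - 2)³: c_1 = m_1/2 = 0, d_1 = (m_2 - m_1)/(6h_1) = 5/2, b_1 = Δ_1 - h_1(2m_1 + m_2)/6 = -11/2.

2.5000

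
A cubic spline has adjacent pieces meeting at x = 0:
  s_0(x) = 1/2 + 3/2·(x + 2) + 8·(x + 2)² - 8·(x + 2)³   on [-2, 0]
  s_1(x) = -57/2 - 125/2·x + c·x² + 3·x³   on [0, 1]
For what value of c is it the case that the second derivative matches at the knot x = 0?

s_0''(x) = 16 - 48·(x + 2), so s_0''(0) = -80. On the right, s_1''(0) = 2c, so c = -40.

-40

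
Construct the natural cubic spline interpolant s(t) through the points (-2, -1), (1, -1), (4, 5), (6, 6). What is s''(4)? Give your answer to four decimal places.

-1.2973

Write M_i for s''(x_i). With h_i = 3, 3, 2 and divided differences Δ_i = 0, 2, 1/2, the continuity of s' gives the tridiagonal system
  3·M_0 + 12·M_1 + 3·M_2 = 6(Δ_1 - Δ_0) = 12
  3·M_1 + 10·M_2 + 2·M_3 = 6(Δ_2 - Δ_1) = -9
Natural end conditions: M_0 = M_3 = 0.
Forward elimination and back-substitution give M_0 = 0, M_1 = 49/37, M_2 = -48/37, M_3 = 0.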